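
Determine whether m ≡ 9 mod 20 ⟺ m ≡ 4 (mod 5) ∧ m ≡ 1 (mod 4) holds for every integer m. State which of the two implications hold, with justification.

(⇒) Suppose m ≡ 9 (mod 20); write m = 20j + 9. Since 5 ∣ 20, reducing mod 5 gives m ≡ 9 ≡ 4 (mod 5); since 4 ∣ 20, reducing mod 4 gives m ≡ 9 ≡ 1 (mod 4).

(⇐) Conversely, if m ≡ 4 (mod 5) and m ≡ 1 (mod 4), then by the Chinese remainder theorem m ≡ 9 (mod 20). This is exactly m ≡ 9 (mod 20).

Equivalent; both directions hold.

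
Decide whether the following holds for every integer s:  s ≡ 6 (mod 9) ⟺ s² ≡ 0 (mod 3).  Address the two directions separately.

Not equivalent: only (⇒) holds.

(→) Suppose s ≡ 6 (mod 9). Then s² ≡ 6² = 36 (mod 9), and since 3 ∣ 9, also s² ≡ 0 (mod 3).

(←) This fails: take s = 0. Then 0² = 0 ≡ 0 (mod 3), yet 0 ≡ 0 (mod 9), not 6.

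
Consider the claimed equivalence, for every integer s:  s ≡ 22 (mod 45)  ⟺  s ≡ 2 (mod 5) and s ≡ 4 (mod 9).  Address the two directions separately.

The biconditional holds.

(⇒) Suppose s ≡ 22 (mod 45); write s = 45j + 22. Since 5 ∣ 45, reducing mod 5 gives s ≡ 22 ≡ 2 (mod 5); since 9 ∣ 45, reducing mod 9 gives s ≡ 22 ≡ 4 (mod 9).

(⇐) Conversely, if s ≡ 2 (mod 5) and s ≡ 4 (mod 9), then by the Chinese remainder theorem s ≡ 22 (mod 45). This is exactly s ≡ 22 (mod 45).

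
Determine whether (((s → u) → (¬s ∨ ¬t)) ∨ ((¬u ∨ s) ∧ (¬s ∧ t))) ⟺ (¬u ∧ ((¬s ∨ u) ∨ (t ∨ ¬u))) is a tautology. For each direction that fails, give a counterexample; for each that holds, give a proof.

(⇐) Assume the antecedent. If t is true, the antecedent forces (t = T, u = F, s = F) or (t = T, u = F, s = T), and the consequent holds there. If t is false, the consequent reduces to true regardless of the other variables. Either way the consequent holds.

(⇒) This fails. Under t = F, u = T, s = F, the left side is true but the right side is false.

Not equivalent: only (⇐) holds.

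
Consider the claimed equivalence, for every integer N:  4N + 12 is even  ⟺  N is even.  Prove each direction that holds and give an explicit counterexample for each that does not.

(←) Suppose N is even. Since 4 is even, 4N is even for every N, so 4N + 12 has the same parity as 12, which is even. Hence 4N + 12 is even.

(→) This fails: take N = 7. Then 4N + 12 = 40, which is even, yet N = 7 is odd, not even.

Only the converse holds.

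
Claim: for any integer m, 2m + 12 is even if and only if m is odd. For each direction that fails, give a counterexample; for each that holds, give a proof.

Forward direction. This fails: take m = 0. Then 2m + 12 = 12, which is even, yet m = 0 is even, not odd.

Converse. Suppose m is odd. Since 2 is even, 2m is even for every m, so 2m + 12 has the same parity as 12, which is even. Hence 2m + 12 is even.

Only the converse holds.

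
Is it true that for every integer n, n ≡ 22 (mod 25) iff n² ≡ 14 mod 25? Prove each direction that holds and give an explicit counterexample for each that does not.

Neither implication holds.

Forward direction. This fails: take n = 22. Then 22 ≡ 22 (mod 25), but 22² = 484 ≡ 9 (mod 25), not 14.

Converse. This fails: take n = 8. Then 8² = 64 ≡ 14 (mod 25), yet 8 ≡ 8 (mod 25), not 22.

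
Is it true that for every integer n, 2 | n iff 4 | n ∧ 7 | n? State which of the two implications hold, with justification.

(⇒) This fails: take n = 2. Certainly 2 ∣ 2, but 4 ∤ 2.

(⇐) Suppose 4 ∣ n and 7 ∣ n. Any common multiple of 4 and 7 is a multiple of their lcm; here gcd(4, 7) = 1, so lcm(4, 7) = 4·7 = 28, so 28 ∣ n. Since 2 ∣ 28, it follows that 2 ∣ n.

The forward direction fails; the converse holds.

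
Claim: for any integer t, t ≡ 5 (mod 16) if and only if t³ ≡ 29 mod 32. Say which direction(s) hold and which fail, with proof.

The forward direction fails; the converse holds.

(←) The residues r modulo 32 with r³ ≡ 29 (mod 32) are exactly {5}, and each is ≡ 5 (mod 16).

(→) This fails: take t = 21. Then 21 ≡ 5 (mod 16), but 21³ = 9261 ≡ 13 (mod 32), not 29.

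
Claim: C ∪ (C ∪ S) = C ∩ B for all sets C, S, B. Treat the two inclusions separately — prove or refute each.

Only the reverse inclusion holds.

Forward inclusion. This inclusion fails. Take C = {1}, S = ∅, B = ∅; then 1 ∈ C ∪ (C ∪ S) but 1 ∉ C ∩ B.

Reverse inclusion. Let x ∈ C ∩ B. Then either x ∈ C ∩ B and x ∉ S; or x ∈ C ∩ S ∩ B. In each case x ∈ C ∪ (C ∪ S), so C ∩ B ⊆ C ∪ (C ∪ S).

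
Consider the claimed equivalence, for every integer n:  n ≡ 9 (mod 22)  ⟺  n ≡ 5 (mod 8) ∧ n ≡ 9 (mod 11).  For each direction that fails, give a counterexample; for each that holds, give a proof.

The forward direction fails; the converse holds.

[⇒] This fails: n = 9 gives 9 ≡ 9 (mod 22) but 9 ≡ 1 (mod 8), so the conjunction on the right does not hold.

[⇐] Conversely, if n ≡ 5 (mod 8) and n ≡ 9 (mod 11), then by the Chinese remainder theorem n ≡ 53 (mod 88). Since 53 ≡ 9 (mod 22) and 22 ∣ 88, we get n ≡ 9 (mod 22).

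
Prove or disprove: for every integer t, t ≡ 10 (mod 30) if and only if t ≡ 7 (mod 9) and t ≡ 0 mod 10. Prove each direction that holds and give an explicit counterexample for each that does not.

Only the reverse direction holds.

(→) This fails: t = 40 gives 40 ≡ 10 (mod 30) but 40 ≡ 4 (mod 9), so the conjunction on the right does not hold.

(←) Conversely, if t ≡ 7 (mod 9) and t ≡ 0 (mod 10), then by the Chinese remainder theorem t ≡ 70 (mod 90). Since 70 ≡ 10 (mod 30) and 30 ∣ 90, we get t ≡ 10 (mod 30).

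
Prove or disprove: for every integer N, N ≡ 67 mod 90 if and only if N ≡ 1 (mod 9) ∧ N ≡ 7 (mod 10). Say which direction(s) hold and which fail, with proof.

(⟹) This fails: N = 67 gives 67 ≡ 67 (mod 90) but 67 ≡ 4 (mod 9), so the conjunction on the right does not hold.

(⟸) This fails: N = 37 satisfies both congruences on the right (37 ≡ 1 mod 9 and 37 ≡ 7 mod 10) yet 37 ≡ 37 (mod 90), not 67.

(⇒) fails and (⇐) fails.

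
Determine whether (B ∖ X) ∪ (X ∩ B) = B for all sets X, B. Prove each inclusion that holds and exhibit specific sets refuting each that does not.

Both inclusions hold.

(⊆) Let x ∈ (B ∖ X) ∪ (X ∩ B). Then either x ∈ B and x ∉ X; or x ∈ X ∩ B. In each case x ∈ B, so (B ∖ X) ∪ (X ∩ B) ⊆ B.

(⊇) Let x ∈ B. Then either x ∈ B and x ∉ X; or x ∈ X ∩ B. In each case x ∈ (B ∖ X) ∪ (X ∩ B), so B ⊆ (B ∖ X) ∪ (X ∩ B).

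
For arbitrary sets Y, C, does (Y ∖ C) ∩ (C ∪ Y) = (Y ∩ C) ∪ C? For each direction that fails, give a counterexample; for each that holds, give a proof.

(⟹) This inclusion fails. Take Y = {1}, C = ∅; then 1 ∈ (Y ∖ C) ∩ (C ∪ Y) but 1 ∉ (Y ∩ C) ∪ C.

(⟸) This inclusion fails. Take Y = ∅, C = {1}; then 1 ∈ (Y ∩ C) ∪ C but 1 ∉ (Y ∖ C) ∩ (C ∪ Y).

(⊆) fails and (⊇) fails.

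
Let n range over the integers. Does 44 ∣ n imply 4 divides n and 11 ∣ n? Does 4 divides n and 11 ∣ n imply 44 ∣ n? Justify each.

Equivalent; both directions hold.

(→) If 44 ∣ n, write n = 44q. Since 44 = 11·4, n = 4·(11q), so 4 ∣ n; and since 44 = 4·11, n = 11·(4q), so 11 ∣ n.

(←) Suppose 4 ∣ n and 11 ∣ n. Any common multiple of 4 and 11 is a multiple of their lcm; here gcd(4, 11) = 1, so lcm(4, 11) = 4·11 = 44, so 44 ∣ n.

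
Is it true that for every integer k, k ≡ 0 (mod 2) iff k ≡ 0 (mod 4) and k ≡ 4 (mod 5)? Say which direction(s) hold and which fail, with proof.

[⇒] This fails: k = 0 gives 0 ≡ 0 (mod 2) but 0 ≡ 0 (mod 5), so the conjunction on the right does not hold.

[⇐] Conversely, if k ≡ 0 (mod 4) and k ≡ 4 (mod 5), then by the Chinese remainder theorem k ≡ 4 (mod 20). Since 4 ≡ 0 (mod 2) and 2 ∣ 20, we get k ≡ 0 (mod 2).

Not equivalent: only (⇐) holds.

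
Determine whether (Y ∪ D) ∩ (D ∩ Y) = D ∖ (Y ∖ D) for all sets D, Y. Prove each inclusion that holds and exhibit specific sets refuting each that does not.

(⊆) Let x ∈ (Y ∪ D) ∩ (D ∩ Y). Then x ∈ D ∩ Y, from which x ∈ D ∖ (Y ∖ D).

(⊇) This inclusion fails. Take D = {1}, Y = ∅; then 1 ∈ D ∖ (Y ∖ D) but 1 ∉ (Y ∪ D) ∩ (D ∩ Y).

(⊆) holds; (⊇) fails.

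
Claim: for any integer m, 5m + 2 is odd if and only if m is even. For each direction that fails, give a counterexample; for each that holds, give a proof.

[⇒] This fails: m = 5 gives 5m + 2 = 27, which is odd, but 5 is odd, not even.

[⇐] This also fails: m = 0 is even, but 5m + 2 = 2 is even, not odd.

Neither direction holds.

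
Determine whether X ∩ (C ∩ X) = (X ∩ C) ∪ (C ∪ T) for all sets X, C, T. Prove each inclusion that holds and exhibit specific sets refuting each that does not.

Forward inclusion. Let x ∈ X ∩ (C ∩ X). Then either x ∈ X ∩ C and x ∉ T; or x ∈ X ∩ C ∩ T. In each case x ∈ (X ∩ C) ∪ (C ∪ T), so X ∩ (C ∩ X) ⊆ (X ∩ C) ∪ (C ∪ T).

Reverse inclusion. This inclusion fails. Take X = ∅, C = {1}, T = ∅; then 1 ∈ (X ∩ C) ∪ (C ∪ T) but 1 ∉ X ∩ (C ∩ X).

(⊆) holds; (⊇) fails.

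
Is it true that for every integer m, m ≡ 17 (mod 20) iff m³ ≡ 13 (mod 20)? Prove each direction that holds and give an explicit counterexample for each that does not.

Both implications hold.

Forward direction. Suppose m ≡ 17 (mod 20). Write m = 20j + 17. Then (20j + 17)³ = 8000j³ + 20400j² + 17340j + 4913 = 20(400j³ + 1020j² + 867j + 245) + 13, so m³ ≡ 13 (mod 20).

Converse. Suppose m³ ≡ 13 (mod 20). The only residue r in {0, …, 19} with r³ ≡ 13 (mod 20) is r = 17, so m ≡ 17 (mod 20).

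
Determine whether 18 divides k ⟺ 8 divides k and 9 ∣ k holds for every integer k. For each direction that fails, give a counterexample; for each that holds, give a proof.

[⇒] This fails: take k = 18. Certainly 18 ∣ 18, but 8 ∤ 18.

[⇐] Suppose 8 ∣ k and 9 ∣ k. Any common multiple of 8 and 9 is a multiple of their lcm; here gcd(8, 9) = 1, so lcm(8, 9) = 8·9 = 72, so 72 ∣ k. Since 18 ∣ 72, it follows that 18 ∣ k.

Not equivalent: only (⇐) holds.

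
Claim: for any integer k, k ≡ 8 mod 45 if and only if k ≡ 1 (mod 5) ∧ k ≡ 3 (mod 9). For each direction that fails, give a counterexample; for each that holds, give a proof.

Both directions fail.

[⇒] This fails: k = 8 gives 8 ≡ 8 (mod 45) but 8 ≡ 3 (mod 5), so the conjunction on the right does not hold.

[⇐] This fails: k = 21 satisfies both congruences on the right (21 ≡ 1 mod 5 and 21 ≡ 3 mod 9) yet 21 ≡ 21 (mod 45), not 8.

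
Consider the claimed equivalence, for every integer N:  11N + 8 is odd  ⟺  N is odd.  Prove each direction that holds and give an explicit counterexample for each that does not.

[⇒] Suppose 11N + 8 is odd. Since 11 is odd, 11N and N have the same parity, so 11N + 8 ≡ N + 8 (mod 2). As 8 is even, 11N + 8 is odd exactly when N is odd. Thus N is odd.

[⇐] Conversely, suppose N is odd; write N = 2j + 1. Then 11N + 8 = 11·(2j + 1) + 8 = 2·11j + 19, which is odd.

Equivalent; both directions hold.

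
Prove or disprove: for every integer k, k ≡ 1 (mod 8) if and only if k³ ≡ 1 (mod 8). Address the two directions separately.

Both directions hold.

(⟸) Suppose k³ ≡ 1 (mod 8). The only residue r in {0, …, 7} with r³ ≡ 1 (mod 8) is r = 1, so k ≡ 1 (mod 8).

(⟹) Suppose k ≡ 1 (mod 8). Write k = 8j + 1. Then (8j + 1)³ = 512j³ + 192j² + 24j + 1 = 8(64j³ + 24j² + 3j) + 1, so k³ ≡ 1 (mod 8).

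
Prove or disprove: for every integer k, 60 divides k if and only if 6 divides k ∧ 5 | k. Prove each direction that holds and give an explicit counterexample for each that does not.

Only the forward direction holds.

(⇒) If 60 ∣ k, write k = 60q. Since 60 = 10·6, k = 6·(10q), so 6 ∣ k; and since 60 = 12·5, k = 5·(12q), so 5 ∣ k.

(⇐) This fails: take k = 30. Both 6 ∣ 30 and 5 ∣ 30, yet 30 is not a multiple of 60 (since 30 = 0·60 + 30), so 60 ∤ 30.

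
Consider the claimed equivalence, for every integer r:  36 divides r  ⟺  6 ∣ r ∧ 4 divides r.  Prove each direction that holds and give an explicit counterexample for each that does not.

(⇒) If 36 ∣ r, write r = 36q. Since 36 = 6·6, r = 6·(6q), so 6 ∣ r; and since 36 = 9·4, r = 4·(9q), so 4 ∣ r.

(⇐) This fails: take r = 12. Both 6 ∣ 12 and 4 ∣ 12, yet 12 is not a multiple of 36 (since 12 = 0·36 + 12), so 36 ∤ 12.

(⇒) holds; (⇐) fails.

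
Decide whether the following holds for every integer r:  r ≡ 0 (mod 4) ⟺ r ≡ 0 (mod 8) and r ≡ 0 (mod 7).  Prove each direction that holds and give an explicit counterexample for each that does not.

(⇒) This fails: r = 32 gives 32 ≡ 0 (mod 4) but 32 ≡ 4 (mod 7), so the conjunction on the right does not hold.

(⇐) Conversely, if r ≡ 0 (mod 8) and r ≡ 0 (mod 7), then by the Chinese remainder theorem r ≡ 0 (mod 56). Since 0 ≡ 0 (mod 4) and 4 ∣ 56, we get r ≡ 0 (mod 4).

Only the converse holds.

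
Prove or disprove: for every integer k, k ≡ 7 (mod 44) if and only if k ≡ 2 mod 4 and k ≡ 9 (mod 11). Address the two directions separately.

(⟹) This fails: k = 7 gives 7 ≡ 7 (mod 44) but 7 ≡ 3 (mod 4), so the conjunction on the right does not hold.

(⟸) This fails: k = 42 satisfies both congruences on the right (42 ≡ 2 mod 4 and 42 ≡ 9 mod 11) yet 42 ≡ 42 (mod 44), not 7.

Neither implication holds.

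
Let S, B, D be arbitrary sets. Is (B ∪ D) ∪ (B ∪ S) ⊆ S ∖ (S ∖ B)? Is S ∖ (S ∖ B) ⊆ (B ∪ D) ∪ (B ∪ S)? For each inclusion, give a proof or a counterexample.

(⟸) Let x ∈ S ∖ (S ∖ B). Then either x ∈ S ∩ B and x ∉ D; or x ∈ S ∩ B ∩ D. In each case x ∈ (B ∪ D) ∪ (B ∪ S), so S ∖ (S ∖ B) ⊆ (B ∪ D) ∪ (B ∪ S).

(⟹) This inclusion fails. Take S = {1}, B = ∅, D = ∅; then 1 ∈ (B ∪ D) ∪ (B ∪ S) but 1 ∉ S ∖ (S ∖ B).

The sets are not equal: only the reverse inclusion holds.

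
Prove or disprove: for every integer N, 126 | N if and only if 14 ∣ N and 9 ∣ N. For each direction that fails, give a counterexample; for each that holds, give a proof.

(⇒) If 126 ∣ N, write N = 126q. Since 126 = 9·14, N = 14·(9q), so 14 ∣ N; and since 126 = 14·9, N = 9·(14q), so 9 ∣ N.

(⇐) Suppose 14 ∣ N and 9 ∣ N. Any common multiple of 14 and 9 is a multiple of their lcm; here gcd(14, 9) = 1, so lcm(14, 9) = 14·9 = 126, so 126 ∣ N.

Equivalent; both directions hold.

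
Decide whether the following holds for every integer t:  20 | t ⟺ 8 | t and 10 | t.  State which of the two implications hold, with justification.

Only the converse holds.

Forward direction. This fails: take t = 20. Certainly 20 ∣ 20, but 8 ∤ 20.

Converse. Suppose 8 ∣ t and 10 ∣ t. Any common multiple of 8 and 10 is a multiple of their lcm; here lcm(8, 10) = 8·10/gcd(8, 10) = 80/2 = 40, so 40 ∣ t. Since 20 ∣ 40, it follows that 20 ∣ t.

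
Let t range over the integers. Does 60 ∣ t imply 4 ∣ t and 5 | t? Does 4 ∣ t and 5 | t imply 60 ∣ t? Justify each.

Only the forward implication holds.

(⇐) This fails: take t = 20. Both 4 ∣ 20 and 5 ∣ 20, yet 20 is not a multiple of 60 (since 20 = 0·60 + 20), so 60 ∤ 20.

(⇒) If 60 ∣ t, write t = 60q. Since 60 = 15·4, t = 4·(15q), so 4 ∣ t; and since 60 = 12·5, t = 5·(12q), so 5 ∣ t.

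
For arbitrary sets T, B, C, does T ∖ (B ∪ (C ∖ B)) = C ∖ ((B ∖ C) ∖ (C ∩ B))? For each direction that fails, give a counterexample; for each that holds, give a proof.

Both inclusions fail.

(⊆) This inclusion fails. Take T = {1}, B = ∅, C = ∅; then 1 ∈ T ∖ (B ∪ (C ∖ B)) but 1 ∉ C ∖ ((B ∖ C) ∖ (C ∩ B)).

(⊇) This inclusion fails. Take T = ∅, B = ∅, C = {1}; then 1 ∈ C ∖ ((B ∖ C) ∖ (C ∩ B)) but 1 ∉ T ∖ (B ∪ (C ∖ B)).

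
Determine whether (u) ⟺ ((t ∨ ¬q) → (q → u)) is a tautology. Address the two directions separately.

(⇒) holds; (⇐) fails.

Forward direction. Assume the antecedent. If u is true, (t ∨ ¬q) → (q → u) reduces to true regardless of the other variables. If u is false, the antecedent cannot hold. Either way (t ∨ ¬q) → (q → u) holds.

Converse. This fails. Under u = F, t = F, q = F, the left side is false but the right side is true.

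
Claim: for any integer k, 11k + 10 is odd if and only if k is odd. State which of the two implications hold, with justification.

Forward direction. Suppose 11k + 10 is odd. Since 11 is odd, 11k and k have the same parity, so 11k + 10 ≡ k + 10 (mod 2). As 10 is even, 11k + 10 is odd exactly when k is odd. Thus k is odd.

Converse. Suppose k is odd; write k = 2j + 1. Then 11k + 10 = 11·(2j + 1) + 10 = 2·11j + 21, which is odd.

Equivalent; both directions hold.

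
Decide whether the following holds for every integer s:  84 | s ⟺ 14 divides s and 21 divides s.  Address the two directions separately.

(⇒) holds; (⇐) fails.

(→) If 84 ∣ s, write s = 84q. Since 84 = 6·14, s = 14·(6q), so 14 ∣ s; and since 84 = 4·21, s = 21·(4q), so 21 ∣ s.

(←) This fails: take s = 42. Both 14 ∣ 42 and 21 ∣ 42, yet 42 is not a multiple of 84 (since 42 = 0·84 + 42), so 84 ∤ 42.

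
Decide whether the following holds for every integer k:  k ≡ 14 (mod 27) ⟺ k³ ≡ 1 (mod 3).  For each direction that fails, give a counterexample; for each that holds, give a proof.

(→) This fails: take k = 14. Then 14 ≡ 14 (mod 27), but 14³ = 2744 ≡ 2 (mod 3), not 1.

(←) This fails: take k = 1. Then 1³ = 1 ≡ 1 (mod 3), yet 1 ≡ 1 (mod 27), not 14.

(⇒) fails and (⇐) fails.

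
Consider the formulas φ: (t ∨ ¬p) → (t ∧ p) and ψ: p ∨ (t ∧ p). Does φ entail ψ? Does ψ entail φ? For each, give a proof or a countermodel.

(⟹) Assume the antecedent. If t is true, the antecedent forces (t = T, p = T), and p ∨ (t ∧ p) holds there. If t is false, the antecedent forces (t = F, p = T), and p ∨ (t ∧ p) holds there. Either way p ∨ (t ∧ p) holds.

(⟸) Assume the antecedent. If t is true, the antecedent forces (t = T, p = T), and (t ∨ ¬p) → (t ∧ p) holds there. If t is false, the antecedent forces (t = F, p = T), and (t ∨ ¬p) → (t ∧ p) holds there. Either way (t ∨ ¬p) → (t ∧ p) holds.

Both directions hold.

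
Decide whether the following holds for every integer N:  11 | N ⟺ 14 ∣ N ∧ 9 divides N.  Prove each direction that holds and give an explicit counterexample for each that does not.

(⟹) This fails: take N = 11. Certainly 11 ∣ 11, but 14 ∤ 11.

(⟸) This fails: take N = 126. Both 14 ∣ 126 and 9 ∣ 126, yet 126 is not a multiple of 11 (since 126 = 11·11 + 5), so 11 ∤ 126.

Neither direction holds.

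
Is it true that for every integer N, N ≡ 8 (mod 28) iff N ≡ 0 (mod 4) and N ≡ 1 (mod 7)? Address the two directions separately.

(⟹) Suppose N ≡ 8 (mod 28); write N = 28j + 8. Since 4 ∣ 28, reducing mod 4 gives N ≡ 8 ≡ 0 (mod 4); since 7 ∣ 28, reducing mod 7 gives N ≡ 8 ≡ 1 (mod 7).

(⟸) Conversely, if N ≡ 0 (mod 4) and N ≡ 1 (mod 7), then by the Chinese remainder theorem N ≡ 8 (mod 28). This is exactly N ≡ 8 (mod 28).

Equivalent; both directions hold.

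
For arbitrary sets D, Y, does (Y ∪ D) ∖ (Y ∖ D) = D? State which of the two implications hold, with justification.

The two sets are equal.

Forward inclusion. Let x ∈ (Y ∪ D) ∖ (Y ∖ D). Then either x ∈ D and x ∉ Y; or x ∈ D ∩ Y. In each case x ∈ D, so (Y ∪ D) ∖ (Y ∖ D) ⊆ D.

Reverse inclusion. Let x ∈ D. Then either x ∈ D and x ∉ Y; or x ∈ D ∩ Y. In each case x ∈ (Y ∪ D) ∖ (Y ∖ D), so D ⊆ (Y ∪ D) ∖ (Y ∖ D).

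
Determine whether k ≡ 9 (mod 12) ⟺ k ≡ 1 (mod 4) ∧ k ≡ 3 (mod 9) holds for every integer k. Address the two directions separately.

Only the converse holds.

(→) This fails: k = 9 gives 9 ≡ 9 (mod 12) but 9 ≡ 0 (mod 9), so the conjunction on the right does not hold.

(←) Conversely, if k ≡ 1 (mod 4) and k ≡ 3 (mod 9), then by the Chinese remainder theorem k ≡ 21 (mod 36). Since 21 ≡ 9 (mod 12) and 12 ∣ 36, we get k ≡ 9 (mod 12).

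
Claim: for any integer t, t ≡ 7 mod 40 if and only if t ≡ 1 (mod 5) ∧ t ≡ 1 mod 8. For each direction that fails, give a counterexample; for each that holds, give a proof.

Neither implication holds.

(→) This fails: t = 7 gives 7 ≡ 7 (mod 40) but 7 ≡ 2 (mod 5), so the conjunction on the right does not hold.

(←) This fails: t = 1 satisfies both congruences on the right (1 ≡ 1 mod 5 and 1 ≡ 1 mod 8) yet 1 ≡ 1 (mod 40), not 7.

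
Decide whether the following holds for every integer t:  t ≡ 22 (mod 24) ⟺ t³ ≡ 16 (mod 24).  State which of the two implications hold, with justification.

Forward direction. Suppose t ≡ 22 (mod 24). Write t = 24j + 22. Then (24j + 22)³ = 13824j³ + 38016j² + 34848j + 10648 = 24(576j³ + 1584j² + 1452j + 443) + 16, so t³ ≡ 16 (mod 24).

Converse. This fails: take t = 4. Then 4³ = 64 ≡ 16 (mod 24), yet 4 ≡ 4 (mod 24), not 22.

Only the forward implication holds.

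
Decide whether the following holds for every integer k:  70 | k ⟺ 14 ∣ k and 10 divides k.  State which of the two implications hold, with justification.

Both directions hold.

[⇒] If 70 ∣ k, write k = 70q. Since 70 = 5·14, k = 14·(5q), so 14 ∣ k; and since 70 = 7·10, k = 10·(7q), so 10 ∣ k.

[⇐] Suppose 14 ∣ k and 10 ∣ k. Any common multiple of 14 and 10 is a multiple of their lcm; here lcm(14, 10) = 14·10/gcd(14, 10) = 140/2 = 70, so 70 ∣ k.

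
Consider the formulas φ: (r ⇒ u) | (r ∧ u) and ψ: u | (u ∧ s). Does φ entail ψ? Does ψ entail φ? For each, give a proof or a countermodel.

(⇒) fails; (⇐) holds.

Forward direction. This fails. Under r = F, u = F, s = F, the left side is true but the right side is false.

Converse. Assume the antecedent. If r is true, the antecedent forces (r = T, u = T, s = F) or (r = T, u = T, s = T), and (r ⇒ u) | (r ∧ u) holds there. If r is false, (r ⇒ u) | (r ∧ u) reduces to true regardless of the other variables. Either way (r ⇒ u) | (r ∧ u) holds.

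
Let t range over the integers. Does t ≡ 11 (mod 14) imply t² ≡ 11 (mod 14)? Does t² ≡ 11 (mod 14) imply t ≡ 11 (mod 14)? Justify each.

(⇒) fails and (⇐) fails.

(⟹) This fails: take t = 11. Then 11 ≡ 11 (mod 14), but 11² = 121 ≡ 9 (mod 14), not 11.

(⟸) This fails: take t = 5. Then 5² = 25 ≡ 11 (mod 14), yet 5 ≡ 5 (mod 14), not 11.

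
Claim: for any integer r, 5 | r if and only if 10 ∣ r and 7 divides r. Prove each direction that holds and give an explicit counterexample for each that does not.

(←) Suppose 10 ∣ r and 7 ∣ r. Any common multiple of 10 and 7 is a multiple of their lcm; here gcd(10, 7) = 1, so lcm(10, 7) = 10·7 = 70, so 70 ∣ r. Since 5 ∣ 70, it follows that 5 ∣ r.

(→) This fails: take r = 5. Certainly 5 ∣ 5, but 10 ∤ 5.

Not equivalent: only (⇐) holds.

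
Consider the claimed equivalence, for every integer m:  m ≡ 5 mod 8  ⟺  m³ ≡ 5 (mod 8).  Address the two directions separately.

[⇒] Suppose m ≡ 5 mod 8. Write m = 8j + 5. Then (8j + 5)³ = 512j³ + 960j² + 600j + 125 = 8(64j³ + 120j² + 75j + 15) + 5, so m³ ≡ 5 (mod 8).

[⇐] For the converse, argue contrapositively. If m ≢ 5 (mod 8), then m is congruent to one of 0, 1, 2, 3, 4, 6, 7 modulo 8, and these give m³ ≡ 0, 1, 0, 3, 0, 0, 7 respectively — never 5.

Both directions hold; the statement is true.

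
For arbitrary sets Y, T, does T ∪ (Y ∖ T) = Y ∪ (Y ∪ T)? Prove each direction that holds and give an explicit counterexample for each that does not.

(⊆) Let x ∈ T ∪ (Y ∖ T). Then either x ∈ Y and x ∉ T; or x ∈ T and x ∉ Y; or x ∈ Y ∩ T. In each case x ∈ Y ∪ (Y ∪ T), so T ∪ (Y ∖ T) ⊆ Y ∪ (Y ∪ T).

(⊇) Let x ∈ Y ∪ (Y ∪ T). Then either x ∈ Y and x ∉ T; or x ∈ T and x ∉ Y; or x ∈ Y ∩ T. In each case x ∈ T ∪ (Y ∖ T), so Y ∪ (Y ∪ T) ⊆ T ∪ (Y ∖ T).

Both inclusions hold; the sets are equal.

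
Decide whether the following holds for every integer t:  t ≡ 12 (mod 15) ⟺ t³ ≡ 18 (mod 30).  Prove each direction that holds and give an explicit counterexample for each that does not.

Not equivalent: only (⇐) holds.

[⇒] This fails: take t = 27. Then 27 ≡ 12 (mod 15), but 27³ = 19683 ≡ 3 (mod 30), not 18.

[⇐] Conversely, the residues r modulo 30 with r³ ≡ 18 (mod 30) are exactly {12}, and each is ≡ 12 (mod 15).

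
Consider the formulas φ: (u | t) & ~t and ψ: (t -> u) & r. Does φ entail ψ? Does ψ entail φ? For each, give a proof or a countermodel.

(⇒) fails and (⇐) fails.

(⇒) This fails. Under t = F, r = F, u = T, the left side is true but the right side is false.

(⇐) This fails. Under t = F, r = T, u = F, the left side is false but the right side is true.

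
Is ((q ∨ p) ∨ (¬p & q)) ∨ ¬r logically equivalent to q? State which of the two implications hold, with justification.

(⟹) This fails. Under q = F, r = F, p = F, the left side is true but the right side is false.

(⟸) Assume the antecedent. If q is true, ((q ∨ p) ∨ (¬p & q)) ∨ ¬r reduces to true regardless of the other variables. If q is false, the antecedent cannot hold. Either way ((q ∨ p) ∨ (¬p & q)) ∨ ¬r holds.

Not equivalent: only (⇐) holds.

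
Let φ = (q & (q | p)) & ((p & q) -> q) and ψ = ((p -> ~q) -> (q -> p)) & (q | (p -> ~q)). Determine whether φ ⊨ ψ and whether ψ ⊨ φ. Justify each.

Forward direction. This fails. Under q = T, p = F, the left side is true but the right side is false.

Converse. This fails. Under q = F, p = F, the left side is false but the right side is true.

(⇒) fails and (⇐) fails.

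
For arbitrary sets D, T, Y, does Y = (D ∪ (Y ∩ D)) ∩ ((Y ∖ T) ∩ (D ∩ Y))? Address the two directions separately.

Forward inclusion. This inclusion fails. Take D = ∅, T = ∅, Y = {1}; then 1 ∈ Y but 1 ∉ (D ∪ (Y ∩ D)) ∩ ((Y ∖ T) ∩ (D ∩ Y)).

Reverse inclusion. Let x ∈ (D ∪ (Y ∩ D)) ∩ ((Y ∖ T) ∩ (D ∩ Y)). Then x ∈ D ∩ Y and x ∉ T, from which x ∈ Y.

Only the reverse inclusion holds.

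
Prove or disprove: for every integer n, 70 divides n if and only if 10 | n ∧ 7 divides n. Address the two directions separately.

Forward direction. If 70 ∣ n, write n = 70q. Since 70 = 7·10, n = 10·(7q), so 10 ∣ n; and since 70 = 10·7, n = 7·(10q), so 7 ∣ n.

Converse. Suppose 10 ∣ n and 7 ∣ n. Any common multiple of 10 and 7 is a multiple of their lcm; here gcd(10, 7) = 1, so lcm(10, 7) = 10·7 = 70, so 70 ∣ n.

The biconditional holds.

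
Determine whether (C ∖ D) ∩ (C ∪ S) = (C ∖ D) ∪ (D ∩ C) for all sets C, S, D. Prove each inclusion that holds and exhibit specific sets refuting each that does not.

(⟹) Let x ∈ (C ∖ D) ∩ (C ∪ S). Then either x ∈ C and x ∉ S, D; or x ∈ C ∩ S and x ∉ D. In each case x ∈ (C ∖ D) ∪ (D ∩ C), so (C ∖ D) ∩ (C ∪ S) ⊆ (C ∖ D) ∪ (D ∩ C).

(⟸) This inclusion fails. Take C = {1}, S = ∅, D = {1}; then 1 ∈ (C ∖ D) ∪ (D ∩ C) but 1 ∉ (C ∖ D) ∩ (C ∪ S).

The sets are not equal: only the forward inclusion holds.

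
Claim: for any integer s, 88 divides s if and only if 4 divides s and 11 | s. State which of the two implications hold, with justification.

(⇒) holds; (⇐) fails.

(⟸) This fails: take s = 44. Both 4 ∣ 44 and 11 ∣ 44, yet 44 is not a multiple of 88 (since 44 = 0·88 + 44), so 88 ∤ 44.

(⟹) If 88 ∣ s, write s = 88q. Since 88 = 22·4, s = 4·(22q), so 4 ∣ s; and since 88 = 8·11, s = 11·(8q), so 11 ∣ s.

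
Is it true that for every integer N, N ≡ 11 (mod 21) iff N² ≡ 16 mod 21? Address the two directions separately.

(⇒) Suppose N ≡ 11 (mod 21). Write N = 21j + 11. Then (21j + 11)² = 441j² + 462j + 121 = 21(21j² + 22j + 5) + 16, so N² ≡ 16 (mod 21).

(⇐) This fails: take N = 4. Then 4² = 16 ≡ 16 (mod 21), yet 4 ≡ 4 (mod 21), not 11.

Not equivalent: only (⇒) holds.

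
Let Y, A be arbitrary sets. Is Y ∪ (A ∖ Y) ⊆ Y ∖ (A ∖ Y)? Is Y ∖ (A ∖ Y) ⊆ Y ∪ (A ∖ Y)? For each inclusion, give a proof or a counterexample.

(⊆) fails; (⊇) holds.

Forward inclusion. This inclusion fails. Take Y = ∅, A = {1}; then 1 ∈ Y ∪ (A ∖ Y) but 1 ∉ Y ∖ (A ∖ Y).

Reverse inclusion. Let x ∈ Y ∖ (A ∖ Y). Then either x ∈ Y and x ∉ A; or x ∈ Y ∩ A. In each case x ∈ Y ∪ (A ∖ Y), so Y ∖ (A ∖ Y) ⊆ Y ∪ (A ∖ Y).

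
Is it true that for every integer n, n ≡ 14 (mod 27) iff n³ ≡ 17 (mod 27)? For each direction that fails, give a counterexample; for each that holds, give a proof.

The forward direction holds; the converse fails.

Forward direction. Suppose n ≡ 14 (mod 27). Write n = 27j + 14. Then (27j + 14)³ = 19683j³ + 30618j² + 15876j + 2744 = 27(729j³ + 1134j² + 588j + 101) + 17, so n³ ≡ 17 (mod 27).

Converse. This fails: take n = 5. Then 5³ = 125 ≡ 17 (mod 27), yet 5 ≡ 5 (mod 27), not 14.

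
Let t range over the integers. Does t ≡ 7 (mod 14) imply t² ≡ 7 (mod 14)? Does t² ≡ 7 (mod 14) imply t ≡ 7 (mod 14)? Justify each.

(→) Suppose t ≡ 7 (mod 14). Write t = 14j + 7. Then (14j + 7)² = 196j² + 196j + 49 = 14(14j² + 14j + 3) + 7, so t² ≡ 7 (mod 14).

(←) Conversely, suppose t² ≡ 7 (mod 14). The only residue r in {0, …, 13} with r² ≡ 7 (mod 14) is r = 7, so t ≡ 7 (mod 14).

Both implications hold.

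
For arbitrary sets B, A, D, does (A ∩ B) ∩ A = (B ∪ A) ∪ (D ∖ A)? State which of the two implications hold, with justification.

(⊆) holds; (⊇) fails.

(⟹) Let x ∈ (A ∩ B) ∩ A. Then either x ∈ B ∩ A and x ∉ D; or x ∈ B ∩ A ∩ D. In each case x ∈ (B ∪ A) ∪ (D ∖ A), so (A ∩ B) ∩ A ⊆ (B ∪ A) ∪ (D ∖ A).

(⟸) This inclusion fails. Take B = {1}, A = ∅, D = ∅; then 1 ∈ (B ∪ A) ∪ (D ∖ A) but 1 ∉ (A ∩ B) ∩ A.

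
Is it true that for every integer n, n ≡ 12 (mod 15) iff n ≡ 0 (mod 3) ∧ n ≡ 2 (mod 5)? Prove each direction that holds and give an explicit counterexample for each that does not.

Both directions hold.

Converse. If n ≡ 0 (mod 3) and n ≡ 2 (mod 5), then by the Chinese remainder theorem n ≡ 12 (mod 15). This is exactly n ≡ 12 (mod 15).

Forward direction. Suppose n ≡ 12 (mod 15); write n = 15j + 12. Since 3 ∣ 15, reducing mod 3 gives n ≡ 12 ≡ 0 (mod 3); since 5 ∣ 15, reducing mod 5 gives n ≡ 12 ≡ 2 (mod 5).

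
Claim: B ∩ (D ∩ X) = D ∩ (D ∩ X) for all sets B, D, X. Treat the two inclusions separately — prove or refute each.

Only the forward inclusion holds.

Forward inclusion. Let x ∈ B ∩ (D ∩ X). Then x ∈ B ∩ D ∩ X, from which x ∈ D ∩ (D ∩ X).

Reverse inclusion. This inclusion fails. Take B = ∅, D = {1}, X = {1}; then 1 ∈ D ∩ (D ∩ X) but 1 ∉ B ∩ (D ∩ X).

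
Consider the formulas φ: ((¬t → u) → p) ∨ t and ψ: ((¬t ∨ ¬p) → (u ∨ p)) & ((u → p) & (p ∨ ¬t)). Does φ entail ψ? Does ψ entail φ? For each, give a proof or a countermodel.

Only the reverse direction holds.

(⇒) This fails. Under t = F, u = F, p = F, the left side is true but the right side is false.

(⇐) Assume the antecedent. If t is true, ((¬t → u) → p) ∨ t reduces to true regardless of the other variables. If t is false, the antecedent forces (t = F, u = F, p = T) or (t = F, u = T, p = T), and ((¬t → u) → p) ∨ t holds there. Either way ((¬t → u) → p) ∨ t holds.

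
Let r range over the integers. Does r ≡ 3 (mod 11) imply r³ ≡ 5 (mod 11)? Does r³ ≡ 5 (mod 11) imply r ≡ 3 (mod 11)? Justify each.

Forward direction. Suppose r ≡ 3 (mod 11). Write r = 11j + 3. Then (11j + 3)³ = 1331j³ + 1089j² + 297j + 27 = 11(121j³ + 99j² + 27j + 2) + 5, so r³ ≡ 5 (mod 11).

Converse. Suppose r³ ≡ 5 (mod 11). The only residue r in {0, …, 10} with r³ ≡ 5 (mod 11) is r = 3, so r ≡ 3 (mod 11).

The biconditional holds.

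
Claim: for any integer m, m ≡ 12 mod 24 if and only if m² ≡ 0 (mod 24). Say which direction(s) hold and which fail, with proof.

Only the forward implication holds.

Forward direction. Suppose m ≡ 12 mod 24. Write m = 24j + 12. Then (24j + 12)² = 576j² + 576j + 144 = 24(24j² + 24j + 6) + 0, so m² ≡ 0 (mod 24).

Converse. This fails: take m = 0. Then 0² = 0 ≡ 0 (mod 24), yet 0 ≡ 0 (mod 24), not 12.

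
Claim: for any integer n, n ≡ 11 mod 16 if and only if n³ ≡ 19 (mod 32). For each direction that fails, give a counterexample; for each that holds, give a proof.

(⇐) The residues r modulo 32 with r³ ≡ 19 (mod 32) are exactly {11}, and each is ≡ 11 (mod 16).

(⇒) This fails: take n = 27. Then 27 ≡ 11 (mod 16), but 27³ = 19683 ≡ 3 (mod 32), not 19.

(⇒) fails; (⇐) holds.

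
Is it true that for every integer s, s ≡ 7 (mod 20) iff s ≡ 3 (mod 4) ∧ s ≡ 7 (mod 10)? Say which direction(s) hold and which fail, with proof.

(⇒) Suppose s ≡ 7 (mod 20); write s = 20j + 7. Since 4 ∣ 20, reducing mod 4 gives s ≡ 7 ≡ 3 (mod 4); since 10 ∣ 20, reducing mod 10 gives s ≡ 7 (mod 10).

(⇐) Conversely, if s ≡ 3 (mod 4) and s ≡ 7 (mod 10), then by the Chinese remainder theorem s ≡ 7 (mod 20). This is exactly s ≡ 7 (mod 20).

Both directions hold; the statement is true.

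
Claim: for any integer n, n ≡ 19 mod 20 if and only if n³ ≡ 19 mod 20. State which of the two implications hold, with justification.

Both directions hold; the statement is true.

(⟹) Suppose n ≡ 19 mod 20. Write n = 20j + 19. Then (20j + 19)³ = 8000j³ + 22800j² + 21660j + 6859 = 20(400j³ + 1140j² + 1083j + 342) + 19, so n³ ≡ 19 (mod 20).

(⟸) Conversely, suppose n³ ≡ 19 (mod 20). The only residue r in {0, …, 19} with r³ ≡ 19 (mod 20) is r = 19, so n ≡ 19 (mod 20).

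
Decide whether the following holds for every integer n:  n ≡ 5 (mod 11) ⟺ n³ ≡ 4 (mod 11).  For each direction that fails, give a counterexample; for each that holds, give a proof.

Both directions hold; the statement is true.

(⇒) Suppose n ≡ 5 (mod 11). Write n = 11j + 5. Then (11j + 5)³ = 1331j³ + 1815j² + 825j + 125 = 11(121j³ + 165j² + 75j + 11) + 4, so n³ ≡ 4 (mod 11).

(⇐) For the converse, argue contrapositively. If n ≢ 5 (mod 11), then n is congruent to one of 0, 1, 2, 3, 4, 6, 7, 8, 9, 10 modulo 11, and these give n³ ≡ 0, 1, 8, 5, 9, 7, 2, 6, 3, 10 respectively — never 4.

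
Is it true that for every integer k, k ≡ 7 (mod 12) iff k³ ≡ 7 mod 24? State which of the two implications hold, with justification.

Only the converse holds.

Forward direction. This fails: take k = 19. Then 19 ≡ 7 (mod 12), but 19³ = 6859 ≡ 19 (mod 24), not 7.

Converse. The residues r modulo 24 with r³ ≡ 7 (mod 24) are exactly {7}, and each is ≡ 7 (mod 12).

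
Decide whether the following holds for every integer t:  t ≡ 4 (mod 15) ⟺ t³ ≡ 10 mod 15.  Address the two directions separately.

(→) This fails: take t = 4. Then 4 ≡ 4 (mod 15), but 4³ = 64 ≡ 4 (mod 15), not 10.

(←) This fails: take t = 10. Then 10³ = 1000 ≡ 10 (mod 15), yet 10 ≡ 10 (mod 15), not 4.

Both directions fail.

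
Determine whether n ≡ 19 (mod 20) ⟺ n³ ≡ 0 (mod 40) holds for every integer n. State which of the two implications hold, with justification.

Forward direction. This fails: take n = 19. Then 19 ≡ 19 (mod 20), but 19³ = 6859 ≡ 19 (mod 40), not 0.

Converse. This fails: take n = 0. Then 0³ = 0 ≡ 0 (mod 40), yet 0 ≡ 0 (mod 20), not 19.

(⇒) fails and (⇐) fails.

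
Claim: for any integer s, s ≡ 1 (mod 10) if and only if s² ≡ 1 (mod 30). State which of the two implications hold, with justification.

(→) This fails: take s = 21. Then 21 ≡ 1 (mod 10), but 21² = 441 ≡ 21 (mod 30), not 1.

(←) This fails: take s = 19. Then 19² = 361 ≡ 1 (mod 30), yet 19 ≡ 9 (mod 10), not 1.

Neither direction holds.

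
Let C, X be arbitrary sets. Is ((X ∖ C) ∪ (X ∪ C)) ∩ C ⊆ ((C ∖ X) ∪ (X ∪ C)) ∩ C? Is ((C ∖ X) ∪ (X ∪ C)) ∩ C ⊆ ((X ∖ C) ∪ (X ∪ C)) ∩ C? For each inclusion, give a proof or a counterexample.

The two sets are equal.

Forward inclusion. Let x ∈ ((X ∖ C) ∪ (X ∪ C)) ∩ C. Then either x ∈ C and x ∉ X; or x ∈ C ∩ X. In each case x ∈ ((C ∖ X) ∪ (X ∪ C)) ∩ C, so ((X ∖ C) ∪ (X ∪ C)) ∩ C ⊆ ((C ∖ X) ∪ (X ∪ C)) ∩ C.

Reverse inclusion. Let x ∈ ((C ∖ X) ∪ (X ∪ C)) ∩ C. Then either x ∈ C and x ∉ X; or x ∈ C ∩ X. In each case x ∈ ((X ∖ C) ∪ (X ∪ C)) ∩ C, so ((C ∖ X) ∪ (X ∪ C)) ∩ C ⊆ ((X ∖ C) ∪ (X ∪ C)) ∩ C.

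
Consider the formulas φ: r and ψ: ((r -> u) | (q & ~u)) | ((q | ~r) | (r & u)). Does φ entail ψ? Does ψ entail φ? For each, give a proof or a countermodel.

(⇒) This fails. Under r = T, q = F, u = F, the left side is true but the right side is false.

(⇐) This fails. Under r = F, q = F, u = F, the left side is false but the right side is true.

Neither implication holds.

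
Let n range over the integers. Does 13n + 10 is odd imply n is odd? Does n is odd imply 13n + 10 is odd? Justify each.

[⇒] Suppose 13n + 10 is odd. Since 13 is odd, 13n and n have the same parity, so 13n + 10 ≡ n + 10 (mod 2). As 10 is even, 13n + 10 is odd exactly when n is odd. Thus n is odd.

[⇐] Conversely, suppose n is odd; write n = 2j + 1. Then 13n + 10 = 13·(2j + 1) + 10 = 2·13j + 23, which is odd.

The biconditional holds.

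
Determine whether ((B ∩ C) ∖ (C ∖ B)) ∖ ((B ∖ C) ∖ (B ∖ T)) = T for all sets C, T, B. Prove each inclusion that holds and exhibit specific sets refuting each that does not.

Neither inclusion holds.

(⟹) This inclusion fails. Take C = {1}, T = ∅, B = {1}; then 1 ∈ ((B ∩ C) ∖ (C ∖ B)) ∖ ((B ∖ C) ∖ (B ∖ T)) but 1 ∉ T.

(⟸) This inclusion fails. Take C = ∅, T = {1}, B = ∅; then 1 ∈ T but 1 ∉ ((B ∩ C) ∖ (C ∖ B)) ∖ ((B ∖ C) ∖ (B ∖ T)).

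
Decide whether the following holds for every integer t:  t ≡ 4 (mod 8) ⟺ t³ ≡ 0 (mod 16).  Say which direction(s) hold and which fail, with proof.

Only the forward implication holds.

Forward direction. Suppose t ≡ 4 (mod 8). Working modulo 16, t ∈ {4, 12}; for each such r, r³ ≡ 0 (mod 16).

Converse. This fails: take t = 0. Then 0³ = 0 ≡ 0 (mod 16), yet 0 ≡ 0 (mod 8), not 4.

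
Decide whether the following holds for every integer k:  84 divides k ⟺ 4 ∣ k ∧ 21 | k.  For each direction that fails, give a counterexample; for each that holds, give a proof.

(←) Suppose 4 ∣ k and 21 ∣ k. Any common multiple of 4 and 21 is a multiple of their lcm; here gcd(4, 21) = 1, so lcm(4, 21) = 4·21 = 84, so 84 ∣ k.

(→) If 84 ∣ k, write k = 84q. Since 84 = 21·4, k = 4·(21q), so 4 ∣ k; and since 84 = 4·21, k = 21·(4q), so 21 ∣ k.

Both implications hold.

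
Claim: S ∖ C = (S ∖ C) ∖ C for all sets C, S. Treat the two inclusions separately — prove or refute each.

(⊆) Let x ∈ S ∖ C. Then x ∈ S and x ∉ C, from which x ∈ (S ∖ C) ∖ C.

(⊇) Let x ∈ (S ∖ C) ∖ C. Then x ∈ S and x ∉ C, from which x ∈ S ∖ C.

Both inclusions hold; the sets are equal.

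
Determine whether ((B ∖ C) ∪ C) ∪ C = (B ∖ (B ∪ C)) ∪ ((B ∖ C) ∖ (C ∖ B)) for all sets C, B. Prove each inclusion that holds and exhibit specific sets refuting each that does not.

Forward inclusion. This inclusion fails. Take C = {1}, B = ∅; then 1 ∈ ((B ∖ C) ∪ C) ∪ C but 1 ∉ (B ∖ (B ∪ C)) ∪ ((B ∖ C) ∖ (C ∖ B)).

Reverse inclusion. Let x ∈ (B ∖ (B ∪ C)) ∪ ((B ∖ C) ∖ (C ∖ B)). Then x ∈ B and x ∉ C, from which x ∈ ((B ∖ C) ∪ C) ∪ C.

Only the reverse inclusion holds.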